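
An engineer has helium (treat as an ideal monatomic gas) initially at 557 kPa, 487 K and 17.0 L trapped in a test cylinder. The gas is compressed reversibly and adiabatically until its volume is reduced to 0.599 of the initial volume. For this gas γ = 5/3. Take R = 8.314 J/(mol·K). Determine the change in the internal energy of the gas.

5780 J

n = P₁V₁/(RT₁) = 557×17.0/(8.314×487) = 2.34 mol.
Adiabatic: TV^(γ−1) = const ⇒ T₂ = 487×(1.67)^0.667 = 685 K; PV^γ = const ⇒ P₂ = 1310 kPa.
For an ideal gas ΔU = nCvΔT with Cv = (3/2)R = 12.5 J/(mol·K).
ΔU = 2.34×12.5×(685−487) = 5780 J.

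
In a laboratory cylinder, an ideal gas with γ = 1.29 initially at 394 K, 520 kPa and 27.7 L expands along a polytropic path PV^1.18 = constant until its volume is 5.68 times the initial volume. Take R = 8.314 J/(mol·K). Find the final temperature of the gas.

288 K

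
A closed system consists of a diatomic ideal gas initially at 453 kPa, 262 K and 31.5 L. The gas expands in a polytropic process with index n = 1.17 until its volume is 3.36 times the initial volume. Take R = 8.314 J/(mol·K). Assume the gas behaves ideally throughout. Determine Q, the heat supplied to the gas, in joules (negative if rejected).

n = P₁V₁/(RT₁) = 453×31.5/(8.314×262) = 6.55 mol.
Polytropic n=1.17: T₂ = T₁(V₁/V₂)^(n−1) = 262×(0.298)^0.17 = 213 K; P₂ = P₁(V₁/V₂)^n = 110 kPa.
W = (P₁V₁−P₂V₂)/(n−1) = (453×31.5−110×106)/0.17 = 15600 J.
ΔU = nCvΔT = 6.55×20.8×(213−262) = -6640 J.
Q = ΔU + W = 8990 J.

8990 J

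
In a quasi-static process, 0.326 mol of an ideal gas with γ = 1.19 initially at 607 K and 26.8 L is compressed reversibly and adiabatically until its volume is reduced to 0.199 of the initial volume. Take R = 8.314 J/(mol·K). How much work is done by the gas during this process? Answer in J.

P₁ = nRT₁/V₁ = 0.326×8.314×607/26.8 = 61.4 kPa.
Adiabatic: TV^(γ−1) = const ⇒ T₂ = 607×(5.03)^0.190 = 825 K; PV^γ = const ⇒ P₂ = 419 kPa.
ΔU = nCvΔT = 0.326×43.8×(825−607) = 3110 J.
Q = 0 for an adiabatic process, so W = −ΔU = -3110 J.

-3110 J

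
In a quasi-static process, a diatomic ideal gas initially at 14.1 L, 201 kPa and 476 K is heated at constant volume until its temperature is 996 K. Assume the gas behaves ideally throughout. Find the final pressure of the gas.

421 kPa

Isochoric: V stays 14.1 L; P/T = const ⇒ T₂ = 996 K, P₂ = 421 kPa.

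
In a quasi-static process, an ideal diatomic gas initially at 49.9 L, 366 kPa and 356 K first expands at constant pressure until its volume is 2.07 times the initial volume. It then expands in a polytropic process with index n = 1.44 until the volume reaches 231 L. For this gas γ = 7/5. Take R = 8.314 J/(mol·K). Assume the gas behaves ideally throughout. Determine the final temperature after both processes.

n = P₁V₁/(RT₁) = 366×49.9/(8.314×356) = 6.17 mol.
Step 1 — Isobaric: P stays 366 kPa; V/T = const ⇒ T₂ = 737 K, V₂ = 103 L.
W = PΔV = 366×(103−49.9) kPa·L = 19500 J.
ΔU = nCvΔT = 6.17×20.8×(737−356) = 48900 J.
Q = ΔU + W = nCpΔT = 68400 J.
State after step 1: P = 366 kPa, V = 103 L, T = 737 K.
Step 2 — Polytropic n=1.44: T₂ = T₁(V₁/V₂)^(n−1) = 737×(0.447)^0.44 = 517 K; P₂ = P₁(V₁/V₂)^n = 115 kPa.
W = (P₁V₁−P₂V₂)/(n−1) = (366×103−115×231)/0.44 = 25600 J.
ΔU = nCvΔT = 6.17×20.8×(517−737) = -28200 J.
Q = ΔU + W = -2560 J.
Net over both steps: W = 45200 J, Q = 65800 J, ΔU = 20700 J.

517 K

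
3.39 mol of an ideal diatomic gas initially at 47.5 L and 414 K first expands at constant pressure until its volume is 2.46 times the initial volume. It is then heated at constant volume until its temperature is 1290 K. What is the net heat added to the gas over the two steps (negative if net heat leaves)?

78800 J

P₁ = nRT₁/V₁ = 3.39×8.314×414/47.5 = 246 kPa.
Step 1 — Isobaric: P stays 246 kPa; V/T = const ⇒ T₂ = 1020 K, V₂ = 117 L.
W = PΔV = 246×(117−47.5) kPa·L = 17000 J.
ΔU = nCvΔT = 3.39×20.8×(1020−414) = 42600 J.
Q = ΔU + W = nCpΔT = 59600 J.
State after step 1: P = 246 kPa, V = 117 L, T = 1020 K.
Step 2 — Isochoric: V stays 117 L; P/T = const ⇒ T₂ = 1290 K, P₂ = 311 kPa.
W = 0 (no volume change).
ΔU = nCvΔT = 3.39×20.8×(1290−1020) = 19100 J.
Q = ΔU = 19100 J.
Net over both steps: W = 17000 J, Q = 78800 J, ΔU = 61700 J.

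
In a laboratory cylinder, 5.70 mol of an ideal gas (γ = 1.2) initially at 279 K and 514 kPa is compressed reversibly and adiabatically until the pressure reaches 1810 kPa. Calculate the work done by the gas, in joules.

V₁ = nRT₁/P₁ = 5.70×8.314×279/514 = 25.7 L.
Adiabatic: T₂/T₁ = (P₂/P₁)^((γ−1)/γ) ⇒ T₂ = 279×(3.52)^0.167 = 344 K; V₂ = 9.01 L.
ΔU = nCvΔT = 5.70×41.6×(344−279) = 15400 J.
Q = 0 for an adiabatic process, so W = −ΔU = -15400 J.

-15400 J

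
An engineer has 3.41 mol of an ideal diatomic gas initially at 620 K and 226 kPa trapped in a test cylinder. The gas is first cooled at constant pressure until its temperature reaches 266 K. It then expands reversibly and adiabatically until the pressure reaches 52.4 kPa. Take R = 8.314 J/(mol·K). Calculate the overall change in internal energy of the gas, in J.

-31500 J

V₁ = nRT₁/P₁ = 3.41×8.314×620/226 = 77.8 L.
Step 1 — Isobaric: P stays 226 kPa; V/T = const ⇒ T₂ = 266 K, V₂ = 33.4 L.
W = PΔV = 226×(33.4−77.8) kPa·L = -10000 J.
ΔU = nCvΔT = 3.41×20.8×(266−620) = -25100 J.
Q = ΔU + W = nCpΔT = -35100 J.
State after step 1: P = 226 kPa, V = 33.4 L, T = 266 K.
Step 2 — Adiabatic: T₂/T₁ = (P₂/P₁)^((γ−1)/γ) ⇒ T₂ = 266×(0.232)^0.286 = 175 K; V₂ = 94.8 L.
ΔU = nCvΔT = 3.41×20.8×(175−266) = -6440 J.
Q = 0 for an adiabatic process, so W = −ΔU = 6440 J.
Net over both steps: W = -3600 J, Q = -35100 J, ΔU = -31500 J.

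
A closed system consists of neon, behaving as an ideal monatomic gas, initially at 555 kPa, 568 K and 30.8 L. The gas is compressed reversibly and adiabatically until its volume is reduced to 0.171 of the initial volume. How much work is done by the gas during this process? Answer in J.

-57600 J

n = P₁V₁/(RT₁) = 555×30.8/(8.314×568) = 3.62 mol.
Adiabatic: TV^(γ−1) = const ⇒ T₂ = 568×(5.85)^0.667 = 1840 K; PV^γ = const ⇒ P₂ = 10500 kPa.
ΔU = nCvΔT = 3.62×12.5×(1840−568) = 57600 J.
Q = 0 for an adiabatic process, so W = −ΔU = -57600 J.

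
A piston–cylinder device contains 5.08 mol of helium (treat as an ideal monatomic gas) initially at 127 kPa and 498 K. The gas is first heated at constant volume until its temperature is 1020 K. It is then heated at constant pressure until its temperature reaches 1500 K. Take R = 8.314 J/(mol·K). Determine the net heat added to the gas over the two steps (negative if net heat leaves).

V₁ = nRT₁/P₁ = 5.08×8.314×498/127 = 166 L.
Step 1 — Isochoric: V stays 166 L; P/T = const ⇒ T₂ = 1020 K, P₂ = 260 kPa.
W = 0 (no volume change).
ΔU = nCvΔT = 5.08×12.5×(1020−498) = 33100 J.
Q = ΔU = 33100 J.
State after step 1: P = 260 kPa, V = 166 L, T = 1020 K.
Step 2 — Isobaric: P stays 260 kPa; V/T = const ⇒ T₂ = 1500 K, V₂ = 244 L.
W = PΔV = 260×(244−166) kPa·L = 20300 J.
ΔU = nCvΔT = 5.08×12.5×(1500−1020) = 30400 J.
Q = ΔU + W = nCpΔT = 50700 J.
Net over both steps: W = 20300 J, Q = 83800 J, ΔU = 63500 J.

83800 J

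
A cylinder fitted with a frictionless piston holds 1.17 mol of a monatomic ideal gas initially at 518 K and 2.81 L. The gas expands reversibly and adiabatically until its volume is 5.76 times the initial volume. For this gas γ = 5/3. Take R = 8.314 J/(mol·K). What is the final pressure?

96.9 kPa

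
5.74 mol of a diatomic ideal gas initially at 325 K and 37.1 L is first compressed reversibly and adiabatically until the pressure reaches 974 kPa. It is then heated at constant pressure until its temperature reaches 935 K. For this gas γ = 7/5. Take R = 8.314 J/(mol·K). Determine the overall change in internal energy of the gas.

72800 J

P₁ = nRT₁/V₁ = 5.74×8.314×325/37.1 = 418 kPa.
Step 1 — Adiabatic: T₂/T₁ = (P₂/P₁)^((γ−1)/γ) ⇒ T₂ = 325×(2.33)^0.286 = 414 K; V₂ = 20.3 L.
ΔU = nCvΔT = 5.74×20.8×(414−325) = 10600 J.
Q = 0 for an adiabatic process, so W = −ΔU = -10600 J.
State after step 1: P = 974 kPa, V = 20.3 L, T = 414 K.
Step 2 — Isobaric: P stays 974 kPa; V/T = const ⇒ T₂ = 935 K, V₂ = 45.8 L.
W = PΔV = 974×(45.8−20.3) kPa·L = 24900 J.
ΔU = nCvΔT = 5.74×20.8×(935−414) = 62200 J.
Q = ΔU + W = nCpΔT = 87000 J.
Net over both steps: W = 14300 J, Q = 87000 J, ΔU = 72800 J.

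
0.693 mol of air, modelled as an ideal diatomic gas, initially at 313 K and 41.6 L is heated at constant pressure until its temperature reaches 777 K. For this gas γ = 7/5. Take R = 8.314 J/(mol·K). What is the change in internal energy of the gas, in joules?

6680 J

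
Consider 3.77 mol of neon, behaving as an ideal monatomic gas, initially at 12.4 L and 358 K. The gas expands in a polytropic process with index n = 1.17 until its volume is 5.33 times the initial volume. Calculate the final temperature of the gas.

P₁ = nRT₁/V₁ = 3.77×8.314×358/12.4 = 905 kPa.
Polytropic n=1.17: T₂ = T₁(V₁/V₂)^(n−1) = 358×(0.188)^0.17 = 269 K; P₂ = P₁(V₁/V₂)^n = 128 kPa.

269 K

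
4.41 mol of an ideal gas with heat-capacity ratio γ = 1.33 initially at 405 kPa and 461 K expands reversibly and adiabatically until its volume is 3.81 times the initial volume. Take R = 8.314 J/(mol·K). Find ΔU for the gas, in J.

-18300 J

V₁ = nRT₁/P₁ = 4.41×8.314×461/405 = 41.7 L.
Adiabatic: TV^(γ−1) = const ⇒ T₂ = 461×(0.262)^0.330 = 296 K; PV^γ = const ⇒ P₂ = 68.4 kPa.
For an ideal gas ΔU = nCvΔT with Cv = R/(γ−1) = 25.2 J/(mol·K).
ΔU = 4.41×25.2×(296−461) = -18300 J.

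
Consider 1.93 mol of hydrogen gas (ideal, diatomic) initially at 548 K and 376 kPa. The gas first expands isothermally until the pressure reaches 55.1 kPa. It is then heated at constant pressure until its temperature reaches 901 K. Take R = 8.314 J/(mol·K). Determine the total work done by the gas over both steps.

V₁ = nRT₁/P₁ = 1.93×8.314×548/376 = 23.4 L.
Step 1 — Isothermal: T stays 548 K; PV = const ⇒ V₂ = 160 L, P₂ = 55.1 kPa.
ΔU = 0 (ideal gas, T constant).
W = nRT ln(V₂/V₁) = 1.93×8.314×548×ln(6.82) = 16900 J.
Q = ΔU + W = 16900 J.
State after step 1: P = 55.1 kPa, V = 160 L, T = 548 K.
Step 2 — Isobaric: P stays 55.1 kPa; V/T = const ⇒ T₂ = 901 K, V₂ = 262 L.
W = PΔV = 55.1×(262−160) kPa·L = 5660 J.
ΔU = nCvΔT = 1.93×20.8×(901−548) = 14200 J.
Q = ΔU + W = nCpΔT = 19800 J.
Net over both steps: W = 22600 J, Q = 36700 J, ΔU = 14200 J.

22600 J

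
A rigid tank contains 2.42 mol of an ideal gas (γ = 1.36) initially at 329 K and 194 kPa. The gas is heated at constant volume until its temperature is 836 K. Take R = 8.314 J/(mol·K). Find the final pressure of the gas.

493 kPa

V₁ = nRT₁/P₁ = 2.42×8.314×329/194 = 34.1 L.
Isochoric: V stays 34.1 L; P/T = const ⇒ T₂ = 836 K, P₂ = 493 kPa.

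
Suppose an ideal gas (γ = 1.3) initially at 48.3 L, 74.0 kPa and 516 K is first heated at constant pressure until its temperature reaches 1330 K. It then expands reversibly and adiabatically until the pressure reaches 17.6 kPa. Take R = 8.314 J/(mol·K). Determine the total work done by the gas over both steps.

n = P₁V₁/(RT₁) = 74.0×48.3/(8.314×516) = 0.833 mol.
Step 1 — Isobaric: P stays 74.0 kPa; V/T = const ⇒ T₂ = 1330 K, V₂ = 124 L.
W = PΔV = 74.0×(124−48.3) kPa·L = 5640 J.
ΔU = nCvΔT = 0.833×27.7×(1330−516) = 18800 J.
Q = ΔU + W = nCpΔT = 24400 J.
State after step 1: P = 74.0 kPa, V = 124 L, T = 1330 K.
Step 2 — Adiabatic: T₂/T₁ = (P₂/P₁)^((γ−1)/γ) ⇒ T₂ = 1330×(0.238)^0.231 = 955 K; V₂ = 376 L.
ΔU = nCvΔT = 0.833×27.7×(955−1330) = -8660 J.
Q = 0 for an adiabatic process, so W = −ΔU = 8660 J.
Net over both steps: W = 14300 J, Q = 24400 J, ΔU = 10100 J.

14300 J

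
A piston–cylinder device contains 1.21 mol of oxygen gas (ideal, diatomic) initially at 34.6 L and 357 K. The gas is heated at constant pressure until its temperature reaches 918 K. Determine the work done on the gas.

P₁ = nRT₁/V₁ = 1.21×8.314×357/34.6 = 104 kPa.
Isobaric: P stays 104 kPa; V/T = const ⇒ T₂ = 918 K, V₂ = 89.0 L.
W = PΔV = 104×(89.0−34.6) kPa·L = 5640 J.
Work done on the gas = −W_by = -5640 J.

-5640 J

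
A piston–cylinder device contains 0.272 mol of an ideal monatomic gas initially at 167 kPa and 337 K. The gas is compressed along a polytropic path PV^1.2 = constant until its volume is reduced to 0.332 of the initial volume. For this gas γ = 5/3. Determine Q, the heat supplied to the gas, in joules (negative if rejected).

-658 J

V₁ = nRT₁/P₁ = 0.272×8.314×337/167 = 4.56 L.
Polytropic n=1.2: T₂ = T₁(V₁/V₂)^(n−1) = 337×(3.01)^0.20 = 420 K; P₂ = P₁(V₁/V₂)^n = 627 kPa.
W = (P₁V₁−P₂V₂)/(n−1) = (167×4.56−627×1.52)/0.20 = -940 J.
ΔU = nCvΔT = 0.272×12.5×(420−337) = 282 J.
Q = ΔU + W = -658 J.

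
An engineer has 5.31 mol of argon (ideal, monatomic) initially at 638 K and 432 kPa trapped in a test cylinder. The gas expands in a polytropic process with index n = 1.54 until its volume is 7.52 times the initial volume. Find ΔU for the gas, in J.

V₁ = nRT₁/P₁ = 5.31×8.314×638/432 = 65.2 L.
Polytropic n=1.54: T₂ = T₁(V₁/V₂)^(n−1) = 638×(0.133)^0.54 = 215 K; P₂ = P₁(V₁/V₂)^n = 19.3 kPa.
For an ideal gas ΔU = nCvΔT with Cv = (3/2)R = 12.5 J/(mol·K).
ΔU = 5.31×12.5×(215−638) = -28000 J.

-28000 J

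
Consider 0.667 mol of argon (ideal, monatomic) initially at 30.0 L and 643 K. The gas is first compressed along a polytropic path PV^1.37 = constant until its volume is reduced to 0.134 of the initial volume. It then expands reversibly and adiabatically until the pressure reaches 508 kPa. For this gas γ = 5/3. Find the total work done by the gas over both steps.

-6070 J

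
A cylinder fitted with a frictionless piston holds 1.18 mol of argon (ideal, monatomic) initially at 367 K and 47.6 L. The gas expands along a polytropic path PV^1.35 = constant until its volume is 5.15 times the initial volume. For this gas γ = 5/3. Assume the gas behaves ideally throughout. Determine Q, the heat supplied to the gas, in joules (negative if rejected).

P₁ = nRT₁/V₁ = 1.18×8.314×367/47.6 = 75.6 kPa.
Polytropic n=1.35: T₂ = T₁(V₁/V₂)^(n−1) = 367×(0.194)^0.35 = 207 K; P₂ = P₁(V₁/V₂)^n = 8.28 kPa.
W = (P₁V₁−P₂V₂)/(n−1) = (75.6×47.6−8.28×245)/0.35 = 4490 J.
ΔU = nCvΔT = 1.18×12.5×(207−367) = -2360 J.
Q = ΔU + W = 2130 J.

2130 J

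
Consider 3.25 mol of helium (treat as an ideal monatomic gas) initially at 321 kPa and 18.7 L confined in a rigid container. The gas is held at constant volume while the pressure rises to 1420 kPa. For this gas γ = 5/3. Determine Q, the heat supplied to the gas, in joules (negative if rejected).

30800 J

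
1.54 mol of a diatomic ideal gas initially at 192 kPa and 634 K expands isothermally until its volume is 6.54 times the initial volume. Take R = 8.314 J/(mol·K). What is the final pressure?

29.4 kPa

V₁ = nRT₁/P₁ = 1.54×8.314×634/192 = 42.3 L.
Isothermal: T stays 634 K; PV = const ⇒ V₂ = 277 L, P₂ = 29.4 kPa.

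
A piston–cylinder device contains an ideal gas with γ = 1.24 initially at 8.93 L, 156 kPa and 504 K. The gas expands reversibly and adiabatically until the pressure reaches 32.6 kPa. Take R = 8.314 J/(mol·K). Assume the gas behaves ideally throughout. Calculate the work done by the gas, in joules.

n = P₁V₁/(RT₁) = 156×8.93/(8.314×504) = 0.332 mol.
Adiabatic: T₂/T₁ = (P₂/P₁)^((γ−1)/γ) ⇒ T₂ = 504×(0.209)^0.194 = 372 K; V₂ = 31.6 L.
ΔU = nCvΔT = 0.332×34.6×(372−504) = -1520 J.
Q = 0 for an adiabatic process, so W = −ΔU = 1520 J.

1520 J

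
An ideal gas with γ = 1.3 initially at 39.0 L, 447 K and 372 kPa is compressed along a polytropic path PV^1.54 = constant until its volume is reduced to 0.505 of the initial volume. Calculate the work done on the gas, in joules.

n = P₁V₁/(RT₁) = 372×39.0/(8.314×447) = 3.90 mol.
Polytropic n=1.54: T₂ = T₁(V₁/V₂)^(n−1) = 447×(1.98)^0.54 = 646 K; P₂ = P₁(V₁/V₂)^n = 1070 kPa.
W = (P₁V₁−P₂V₂)/(n−1) = (372×39.0−1070×19.7)/0.54 = -12000 J.
Work done on the gas = −W_by = 12000 J.

12000 J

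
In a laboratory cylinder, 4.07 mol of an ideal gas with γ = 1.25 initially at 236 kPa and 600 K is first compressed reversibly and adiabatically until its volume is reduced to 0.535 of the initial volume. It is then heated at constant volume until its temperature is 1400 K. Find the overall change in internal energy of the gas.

V₁ = nRT₁/P₁ = 4.07×8.314×600/236 = 86.0 L.
Step 1 — Adiabatic: TV^(γ−1) = const ⇒ T₂ = 600×(1.87)^0.250 = 702 K; PV^γ = const ⇒ P₂ = 516 kPa.
ΔU = nCvΔT = 4.07×33.3×(702−600) = 13700 J.
Q = 0 for an adiabatic process, so W = −ΔU = -13700 J.
State after step 1: P = 516 kPa, V = 46.0 L, T = 702 K.
Step 2 — Isochoric: V stays 46.0 L; P/T = const ⇒ T₂ = 1400 K, P₂ = 1030 kPa.
W = 0 (no volume change).
ΔU = nCvΔT = 4.07×33.3×(1400−702) = 94500 J.
Q = ΔU = 94500 J.
Net over both steps: W = -13700 J, Q = 94500 J, ΔU = 108000 J.

108000 J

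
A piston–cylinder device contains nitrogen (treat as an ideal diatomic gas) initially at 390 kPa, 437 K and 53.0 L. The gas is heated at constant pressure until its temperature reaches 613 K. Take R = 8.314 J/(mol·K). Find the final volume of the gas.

74.3 L

Isobaric: P stays 390 kPa; V/T = const ⇒ T₂ = 613 K, V₂ = 74.3 L.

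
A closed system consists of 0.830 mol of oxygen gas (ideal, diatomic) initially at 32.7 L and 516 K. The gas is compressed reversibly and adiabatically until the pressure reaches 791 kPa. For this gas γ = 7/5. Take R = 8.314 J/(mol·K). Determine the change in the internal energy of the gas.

6780 J

P₁ = nRT₁/V₁ = 0.830×8.314×516/32.7 = 109 kPa.
Adiabatic: T₂/T₁ = (P₂/P₁)^((γ−1)/γ) ⇒ T₂ = 516×(7.26)^0.286 = 909 K; V₂ = 7.93 L.
For an ideal gas ΔU = nCvΔT with Cv = (5/2)R = 20.8 J/(mol·K).
ΔU = 0.830×20.8×(909−516) = 6780 J.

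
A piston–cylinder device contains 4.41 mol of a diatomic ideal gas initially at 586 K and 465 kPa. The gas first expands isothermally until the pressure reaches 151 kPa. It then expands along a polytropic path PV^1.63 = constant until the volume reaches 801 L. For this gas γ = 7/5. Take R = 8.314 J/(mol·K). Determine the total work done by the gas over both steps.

V₁ = nRT₁/P₁ = 4.41×8.314×586/465 = 46.2 L.
Step 1 — Isothermal: T stays 586 K; PV = const ⇒ V₂ = 142 L, P₂ = 151 kPa.
ΔU = 0 (ideal gas, T constant).
W = nRT ln(V₂/V₁) = 4.41×8.314×586×ln(3.08) = 24200 J.
Q = ΔU + W = 24200 J.
State after step 1: P = 151 kPa, V = 142 L, T = 586 K.
Step 2 — Polytropic n=1.63: T₂ = T₁(V₁/V₂)^(n−1) = 586×(0.178)^0.63 = 197 K; P₂ = P₁(V₁/V₂)^n = 9.03 kPa.
W = (P₁V₁−P₂V₂)/(n−1) = (151×142−9.03×801)/0.63 = 22600 J.
ΔU = nCvΔT = 4.41×20.8×(197−586) = -35600 J.
Q = ΔU + W = -13000 J.
Net over both steps: W = 46800 J, Q = 11200 J, ΔU = -35600 J.

46800 J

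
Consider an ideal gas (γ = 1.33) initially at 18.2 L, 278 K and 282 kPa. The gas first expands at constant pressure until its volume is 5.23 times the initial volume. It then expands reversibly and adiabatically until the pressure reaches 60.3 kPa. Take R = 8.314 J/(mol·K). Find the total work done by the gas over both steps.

n = P₁V₁/(RT₁) = 282×18.2/(8.314×278) = 2.22 mol.
Step 1 — Isobaric: P stays 282 kPa; V/T = const ⇒ T₂ = 1450 K, V₂ = 95.2 L.
W = PΔV = 282×(95.2−18.2) kPa·L = 21700 J.
ΔU = nCvΔT = 2.22×25.2×(1450−278) = 65800 J.
Q = ΔU + W = nCpΔT = 87500 J.
State after step 1: P = 282 kPa, V = 95.2 L, T = 1450 K.
Step 2 — Adiabatic: T₂/T₁ = (P₂/P₁)^((γ−1)/γ) ⇒ T₂ = 1450×(0.214)^0.248 = 992 K; V₂ = 304 L.
ΔU = nCvΔT = 2.22×25.2×(992−1450) = -25900 J.
Q = 0 for an adiabatic process, so W = −ΔU = 25900 J.
Net over both steps: W = 47600 J, Q = 87500 J, ΔU = 39900 J.

47600 J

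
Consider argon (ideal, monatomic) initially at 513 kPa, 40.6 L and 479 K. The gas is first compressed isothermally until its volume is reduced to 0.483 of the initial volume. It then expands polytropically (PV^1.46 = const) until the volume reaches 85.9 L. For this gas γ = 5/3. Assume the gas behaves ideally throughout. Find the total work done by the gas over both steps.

7170 J

n = P₁V₁/(RT₁) = 513×40.6/(8.314×479) = 5.23 mol.
Step 1 — Isothermal: T stays 479 K; PV = const ⇒ V₂ = 19.6 L, P₂ = 1060 kPa.
ΔU = 0 (ideal gas, T constant).
W = nRT ln(V₂/V₁) = 5.23×8.314×479×ln(0.483) = -15200 J.
Q = ΔU + W = -15200 J.
State after step 1: P = 1060 kPa, V = 19.6 L, T = 479 K.
Step 2 — Polytropic n=1.46: T₂ = T₁(V₁/V₂)^(n−1) = 479×(0.228)^0.46 = 243 K; P₂ = P₁(V₁/V₂)^n = 123 kPa.
W = (P₁V₁−P₂V₂)/(n−1) = (1060×19.6−123×85.9)/0.46 = 22300 J.
ΔU = nCvΔT = 5.23×12.5×(243−479) = -15400 J.
Q = ΔU + W = 6920 J.
Net over both steps: W = 7170 J, Q = -8240 J, ΔU = -15400 J.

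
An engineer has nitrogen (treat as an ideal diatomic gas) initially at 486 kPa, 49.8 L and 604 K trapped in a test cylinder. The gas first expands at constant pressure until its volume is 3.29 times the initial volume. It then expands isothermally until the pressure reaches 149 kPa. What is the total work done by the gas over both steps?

150000 J

n = P₁V₁/(RT₁) = 486×49.8/(8.314×604) = 4.82 mol.
Step 1 — Isobaric: P stays 486 kPa; V/T = const ⇒ T₂ = 1990 K, V₂ = 164 L.
W = PΔV = 486×(164−49.8) kPa·L = 55400 J.
ΔU = nCvΔT = 4.82×20.8×(1990−604) = 139000 J.
Q = ΔU + W = nCpΔT = 194000 J.
State after step 1: P = 486 kPa, V = 164 L, T = 1990 K.
Step 2 — Isothermal: T stays 1990 K; PV = const ⇒ V₂ = 534 L, P₂ = 149 kPa.
ΔU = 0 (ideal gas, T constant).
W = nRT ln(V₂/V₁) = 4.82×8.314×1990×ln(3.26) = 94100 J.
Q = ΔU + W = 94100 J.
Net over both steps: W = 150000 J, Q = 288000 J, ΔU = 139000 J.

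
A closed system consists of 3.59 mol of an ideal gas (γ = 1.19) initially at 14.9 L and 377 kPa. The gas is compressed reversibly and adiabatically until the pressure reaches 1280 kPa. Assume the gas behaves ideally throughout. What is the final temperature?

T₁ = P₁V₁/(nR) = 377×14.9/(3.59×8.314) = 188 K.
Adiabatic: T₂/T₁ = (P₂/P₁)^((γ−1)/γ) ⇒ T₂ = 188×(3.40)^0.160 = 229 K; V₂ = 5.33 L.

229 K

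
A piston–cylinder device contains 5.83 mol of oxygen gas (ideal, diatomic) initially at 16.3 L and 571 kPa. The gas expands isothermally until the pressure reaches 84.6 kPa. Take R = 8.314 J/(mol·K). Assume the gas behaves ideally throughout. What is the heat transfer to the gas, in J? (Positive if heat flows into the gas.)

17800 J

T₁ = P₁V₁/(nR) = 571×16.3/(5.83×8.314) = 192 K.
Isothermal: T stays 192 K; PV = const ⇒ V₂ = 110 L, P₂ = 84.6 kPa.
ΔU = 0 (ideal gas, T constant).
W = nRT ln(V₂/V₁) = 5.83×8.314×192×ln(6.75) = 17800 J.
Q = ΔU + W = 17800 J.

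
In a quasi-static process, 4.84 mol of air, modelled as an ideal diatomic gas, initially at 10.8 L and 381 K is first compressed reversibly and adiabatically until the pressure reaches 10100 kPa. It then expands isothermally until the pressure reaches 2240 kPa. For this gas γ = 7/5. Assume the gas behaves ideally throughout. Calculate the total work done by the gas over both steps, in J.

11600 J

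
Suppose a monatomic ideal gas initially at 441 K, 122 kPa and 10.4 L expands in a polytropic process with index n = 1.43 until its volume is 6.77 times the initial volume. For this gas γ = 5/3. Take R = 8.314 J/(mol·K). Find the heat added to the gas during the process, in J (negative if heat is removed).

587 J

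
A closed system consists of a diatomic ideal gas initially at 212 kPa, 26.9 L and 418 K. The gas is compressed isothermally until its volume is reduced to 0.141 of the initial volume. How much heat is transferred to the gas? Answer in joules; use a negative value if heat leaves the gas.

n = P₁V₁/(RT₁) = 212×26.9/(8.314×418) = 1.64 mol.
Isothermal: T stays 418 K; PV = const ⇒ V₂ = 3.79 L, P₂ = 1500 kPa.
ΔU = 0 (ideal gas, T constant).
W = nRT ln(V₂/V₁) = 1.64×8.314×418×ln(0.141) = -11200 J.
Q = ΔU + W = -11200 J.

-11200 J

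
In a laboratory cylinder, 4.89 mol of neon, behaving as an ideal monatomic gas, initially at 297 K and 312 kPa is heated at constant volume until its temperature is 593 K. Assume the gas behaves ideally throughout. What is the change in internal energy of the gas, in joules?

V₁ = nRT₁/P₁ = 4.89×8.314×297/312 = 38.7 L.
Isochoric: V stays 38.7 L; P/T = const ⇒ T₂ = 593 K, P₂ = 623 kPa.
For an ideal gas ΔU = nCvΔT with Cv = (3/2)R = 12.5 J/(mol·K).
ΔU = 4.89×12.5×(593−297) = 18100 J.

18100 J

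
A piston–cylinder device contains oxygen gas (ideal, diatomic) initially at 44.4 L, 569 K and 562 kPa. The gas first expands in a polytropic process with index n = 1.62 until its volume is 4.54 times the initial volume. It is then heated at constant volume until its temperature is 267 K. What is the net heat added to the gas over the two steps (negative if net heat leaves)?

n = P₁V₁/(RT₁) = 562×44.4/(8.314×569) = 5.27 mol.
Step 1 — Polytropic n=1.62: T₂ = T₁(V₁/V₂)^(n−1) = 569×(0.220)^0.62 = 223 K; P₂ = P₁(V₁/V₂)^n = 48.5 kPa.
W = (P₁V₁−P₂V₂)/(n−1) = (562×44.4−48.5×202)/0.62 = 24500 J.
ΔU = nCvΔT = 5.27×20.8×(223−569) = -38000 J.
Q = ΔU + W = -13500 J.
State after step 1: P = 48.5 kPa, V = 202 L, T = 223 K.
Step 2 — Isochoric: V stays 202 L; P/T = const ⇒ T₂ = 267 K, P₂ = 58.1 kPa.
W = 0 (no volume change).
ΔU = nCvΔT = 5.27×20.8×(267−223) = 4860 J.
Q = ΔU = 4860 J.
Net over both steps: W = 24500 J, Q = -8620 J, ΔU = -33100 J.

-8620 J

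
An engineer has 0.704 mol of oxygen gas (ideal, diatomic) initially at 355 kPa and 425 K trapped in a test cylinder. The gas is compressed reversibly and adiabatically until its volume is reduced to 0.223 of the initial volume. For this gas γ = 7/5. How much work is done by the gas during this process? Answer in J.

-5120 J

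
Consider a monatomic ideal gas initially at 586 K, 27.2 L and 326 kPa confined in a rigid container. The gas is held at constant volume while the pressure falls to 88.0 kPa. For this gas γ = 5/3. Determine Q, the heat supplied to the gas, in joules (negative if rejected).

-9710 J

n = P₁V₁/(RT₁) = 326×27.2/(8.314×586) = 1.82 mol.
Isochoric: V stays 27.2 L; P/T = const ⇒ T₂ = 158 K, P₂ = 88.0 kPa.
W = 0 (no volume change).
ΔU = nCvΔT = 1.82×12.5×(158−586) = -9710 J.
Q = ΔU = -9710 J.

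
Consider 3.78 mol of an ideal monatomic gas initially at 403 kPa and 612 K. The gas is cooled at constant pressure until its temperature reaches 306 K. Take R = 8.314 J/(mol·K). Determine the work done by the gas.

V₁ = nRT₁/P₁ = 3.78×8.314×612/403 = 47.7 L.
Isobaric: P stays 403 kPa; V/T = const ⇒ T₂ = 306 K, V₂ = 23.9 L.
W = PΔV = 403×(23.9−47.7) kPa·L = -9620 J.

-9620 J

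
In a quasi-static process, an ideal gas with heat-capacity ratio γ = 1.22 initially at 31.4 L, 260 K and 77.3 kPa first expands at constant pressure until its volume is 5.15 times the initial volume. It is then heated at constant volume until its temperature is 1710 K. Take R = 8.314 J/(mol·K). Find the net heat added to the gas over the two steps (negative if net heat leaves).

71600 J

n = P₁V₁/(RT₁) = 77.3×31.4/(8.314×260) = 1.12 mol.
Step 1 — Isobaric: P stays 77.3 kPa; V/T = const ⇒ T₂ = 1340 K, V₂ = 162 L.
W = PΔV = 77.3×(162−31.4) kPa·L = 10100 J.
ΔU = nCvΔT = 1.12×37.8×(1340−260) = 45800 J.
Q = ΔU + W = nCpΔT = 55900 J.
State after step 1: P = 77.3 kPa, V = 162 L, T = 1340 K.
Step 2 — Isochoric: V stays 162 L; P/T = const ⇒ T₂ = 1710 K, P₂ = 98.7 kPa.
W = 0 (no volume change).
ΔU = nCvΔT = 1.12×37.8×(1710−1340) = 15700 J.
Q = ΔU = 15700 J.
Net over both steps: W = 10100 J, Q = 71600 J, ΔU = 61500 J.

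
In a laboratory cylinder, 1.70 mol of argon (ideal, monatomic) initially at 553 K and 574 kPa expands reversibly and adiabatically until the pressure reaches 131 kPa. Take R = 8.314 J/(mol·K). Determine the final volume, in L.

V₁ = nRT₁/P₁ = 1.70×8.314×553/574 = 13.6 L.
Adiabatic: T₂/T₁ = (P₂/P₁)^((γ−1)/γ) ⇒ T₂ = 553×(0.228)^0.400 = 306 K; V₂ = 33.0 L.

33.0 L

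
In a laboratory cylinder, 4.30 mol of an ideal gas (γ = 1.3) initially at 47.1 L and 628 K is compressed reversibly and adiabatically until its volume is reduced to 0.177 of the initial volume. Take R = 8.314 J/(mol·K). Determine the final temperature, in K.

1060 K

P₁ = nRT₁/V₁ = 4.30×8.314×628/47.1 = 477 kPa.
Adiabatic: TV^(γ−1) = const ⇒ T₂ = 628×(5.65)^0.300 = 1060 K; PV^γ = const ⇒ P₂ = 4530 kPa.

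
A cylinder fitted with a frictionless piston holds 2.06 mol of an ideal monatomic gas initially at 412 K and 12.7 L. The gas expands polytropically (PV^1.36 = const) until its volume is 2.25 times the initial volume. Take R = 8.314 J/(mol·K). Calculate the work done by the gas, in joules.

4960 J

P₁ = nRT₁/V₁ = 2.06×8.314×412/12.7 = 556 kPa.
Polytropic n=1.36: T₂ = T₁(V₁/V₂)^(n−1) = 412×(0.444)^0.36 = 308 K; P₂ = P₁(V₁/V₂)^n = 184 kPa.
W = (P₁V₁−P₂V₂)/(n−1) = (556×12.7−184×28.6)/0.36 = 4960 J.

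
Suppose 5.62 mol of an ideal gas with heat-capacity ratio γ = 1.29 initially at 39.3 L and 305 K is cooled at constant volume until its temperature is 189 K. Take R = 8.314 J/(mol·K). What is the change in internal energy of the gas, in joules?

-18700 J

P₁ = nRT₁/V₁ = 5.62×8.314×305/39.3 = 363 kPa.
Isochoric: V stays 39.3 L; P/T = const ⇒ T₂ = 189 K, P₂ = 225 kPa.
For an ideal gas ΔU = nCvΔT with Cv = R/(γ−1) = 28.7 J/(mol·K).
ΔU = 5.62×28.7×(189−305) = -18700 J.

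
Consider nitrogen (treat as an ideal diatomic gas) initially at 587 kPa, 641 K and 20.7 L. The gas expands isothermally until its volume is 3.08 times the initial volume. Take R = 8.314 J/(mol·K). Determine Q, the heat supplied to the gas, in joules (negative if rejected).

n = P₁V₁/(RT₁) = 587×20.7/(8.314×641) = 2.28 mol.
Isothermal: T stays 641 K; PV = const ⇒ V₂ = 63.8 L, P₂ = 191 kPa.
ΔU = 0 (ideal gas, T constant).
W = nRT ln(V₂/V₁) = 2.28×8.314×641×ln(3.08) = 13700 J.
Q = ΔU + W = 13700 J.

13700 J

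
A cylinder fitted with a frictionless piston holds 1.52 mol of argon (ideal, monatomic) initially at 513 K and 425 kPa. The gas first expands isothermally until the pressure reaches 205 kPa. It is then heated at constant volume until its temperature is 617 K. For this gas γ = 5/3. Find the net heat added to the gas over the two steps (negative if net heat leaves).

6700 J

V₁ = nRT₁/P₁ = 1.52×8.314×513/425 = 15.3 L.
Step 1 — Isothermal: T stays 513 K; PV = const ⇒ V₂ = 31.6 L, P₂ = 205 kPa.
ΔU = 0 (ideal gas, T constant).
W = nRT ln(V₂/V₁) = 1.52×8.314×513×ln(2.07) = 4730 J.
Q = ΔU + W = 4730 J.
State after step 1: P = 205 kPa, V = 31.6 L, T = 513 K.
Step 2 — Isochoric: V stays 31.6 L; P/T = const ⇒ T₂ = 617 K, P₂ = 247 kPa.
W = 0 (no volume change).
ΔU = nCvΔT = 1.52×12.5×(617−513) = 1970 J.
Q = ΔU = 1970 J.
Net over both steps: W = 4730 J, Q = 6700 J, ΔU = 1970 J.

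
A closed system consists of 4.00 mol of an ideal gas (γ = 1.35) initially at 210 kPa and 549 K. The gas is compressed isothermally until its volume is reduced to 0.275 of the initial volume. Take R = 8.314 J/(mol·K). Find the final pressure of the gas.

764 kPa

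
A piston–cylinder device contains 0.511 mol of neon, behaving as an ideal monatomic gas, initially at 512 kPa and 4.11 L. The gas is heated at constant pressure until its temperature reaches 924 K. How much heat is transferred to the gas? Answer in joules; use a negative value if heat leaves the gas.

4550 J

T₁ = P₁V₁/(nR) = 512×4.11/(0.511×8.314) = 495 K.
Isobaric: P stays 512 kPa; V/T = const ⇒ T₂ = 924 K, V₂ = 7.67 L.
W = PΔV = 512×(7.67−4.11) kPa·L = 1820 J.
ΔU = nCvΔT = 0.511×12.5×(924−495) = 2730 J.
Q = ΔU + W = nCpΔT = 4550 J.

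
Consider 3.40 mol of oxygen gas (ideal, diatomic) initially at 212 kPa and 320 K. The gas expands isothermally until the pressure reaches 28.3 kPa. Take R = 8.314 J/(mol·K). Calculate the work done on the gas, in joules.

V₁ = nRT₁/P₁ = 3.40×8.314×320/212 = 42.7 L.
Isothermal: T stays 320 K; PV = const ⇒ V₂ = 320 L, P₂ = 28.3 kPa.
W = nRT ln(V₂/V₁) = 3.40×8.314×320×ln(7.49) = 18200 J.
Work done on the gas = −W_by = -18200 J.

-18200 J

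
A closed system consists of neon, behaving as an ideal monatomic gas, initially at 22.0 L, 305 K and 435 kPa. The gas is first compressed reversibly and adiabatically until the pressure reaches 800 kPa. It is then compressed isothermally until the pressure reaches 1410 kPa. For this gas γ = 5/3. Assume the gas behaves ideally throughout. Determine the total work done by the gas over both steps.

n = P₁V₁/(RT₁) = 435×22.0/(8.314×305) = 3.77 mol.
Step 1 — Adiabatic: T₂/T₁ = (P₂/P₁)^((γ−1)/γ) ⇒ T₂ = 305×(1.84)^0.400 = 389 K; V₂ = 15.3 L.
ΔU = nCvΔT = 3.77×12.5×(389−305) = 3960 J.
Q = 0 for an adiabatic process, so W = −ΔU = -3960 J.
State after step 1: P = 800 kPa, V = 15.3 L, T = 389 K.
Step 2 — Isothermal: T stays 389 K; PV = const ⇒ V₂ = 8.66 L, P₂ = 1410 kPa.
ΔU = 0 (ideal gas, T constant).
W = nRT ln(V₂/V₁) = 3.77×8.314×389×ln(0.567) = -6920 J.
Q = ΔU + W = -6920 J.
Net over both steps: W = -10900 J, Q = -6920 J, ΔU = 3960 J.

-10900 J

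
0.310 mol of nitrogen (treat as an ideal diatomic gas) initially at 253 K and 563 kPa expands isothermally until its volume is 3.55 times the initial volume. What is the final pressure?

V₁ = nRT₁/P₁ = 0.310×8.314×253/563 = 1.16 L.
Isothermal: T stays 253 K; PV = const ⇒ V₂ = 4.11 L, P₂ = 159 kPa.

159 kPa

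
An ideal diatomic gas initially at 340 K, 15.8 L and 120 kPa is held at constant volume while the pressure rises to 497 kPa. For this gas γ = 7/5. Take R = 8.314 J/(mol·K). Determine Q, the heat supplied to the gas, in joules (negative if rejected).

n = P₁V₁/(RT₁) = 120×15.8/(8.314×340) = 0.671 mol.
Isochoric: V stays 15.8 L; P/T = const ⇒ T₂ = 1410 K, P₂ = 497 kPa.
W = 0 (no volume change).
ΔU = nCvΔT = 0.671×20.8×(1410−340) = 14900 J.
Q = ΔU = 14900 J.

14900 J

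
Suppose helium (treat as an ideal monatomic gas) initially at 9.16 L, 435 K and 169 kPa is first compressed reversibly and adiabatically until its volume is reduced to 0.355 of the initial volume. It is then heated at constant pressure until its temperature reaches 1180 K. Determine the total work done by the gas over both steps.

n = P₁V₁/(RT₁) = 169×9.16/(8.314×435) = 0.428 mol.
Step 1 — Adiabatic: TV^(γ−1) = const ⇒ T₂ = 435×(2.82)^0.667 = 868 K; PV^γ = const ⇒ P₂ = 950 kPa.
ΔU = nCvΔT = 0.428×12.5×(868−435) = 2310 J.
Q = 0 for an adiabatic process, so W = −ΔU = -2310 J.
State after step 1: P = 950 kPa, V = 3.25 L, T = 868 K.
Step 2 — Isobaric: P stays 950 kPa; V/T = const ⇒ T₂ = 1180 K, V₂ = 4.42 L.
W = PΔV = 950×(4.42−3.25) kPa·L = 1110 J.
ΔU = nCvΔT = 0.428×12.5×(1180−868) = 1670 J.
Q = ΔU + W = nCpΔT = 2780 J.
Net over both steps: W = -1200 J, Q = 2780 J, ΔU = 3980 J.

-1200 J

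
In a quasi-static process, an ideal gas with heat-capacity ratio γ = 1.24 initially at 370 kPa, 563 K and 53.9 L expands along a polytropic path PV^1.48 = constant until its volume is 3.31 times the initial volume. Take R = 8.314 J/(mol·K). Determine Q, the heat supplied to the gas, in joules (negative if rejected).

-18200 J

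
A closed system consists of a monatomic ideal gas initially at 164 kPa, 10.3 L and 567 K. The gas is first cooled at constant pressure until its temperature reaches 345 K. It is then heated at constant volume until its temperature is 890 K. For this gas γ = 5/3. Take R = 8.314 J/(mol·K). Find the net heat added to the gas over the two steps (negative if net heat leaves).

782 J

n = P₁V₁/(RT₁) = 164×10.3/(8.314×567) = 0.358 mol.
Step 1 — Isobaric: P stays 164 kPa; V/T = const ⇒ T₂ = 345 K, V₂ = 6.27 L.
W = PΔV = 164×(6.27−10.3) kPa·L = -661 J.
ΔU = nCvΔT = 0.358×12.5×(345−567) = -992 J.
Q = ΔU + W = nCpΔT = -1650 J.
State after step 1: P = 164 kPa, V = 6.27 L, T = 345 K.
Step 2 — Isochoric: V stays 6.27 L; P/T = const ⇒ T₂ = 890 K, P₂ = 423 kPa.
W = 0 (no volume change).
ΔU = nCvΔT = 0.358×12.5×(890−345) = 2440 J.
Q = ΔU = 2440 J.
Net over both steps: W = -661 J, Q = 782 J, ΔU = 1440 J.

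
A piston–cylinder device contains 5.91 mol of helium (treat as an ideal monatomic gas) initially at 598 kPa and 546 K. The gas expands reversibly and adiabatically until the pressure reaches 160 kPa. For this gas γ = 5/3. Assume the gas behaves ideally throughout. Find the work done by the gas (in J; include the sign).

16500 J

V₁ = nRT₁/P₁ = 5.91×8.314×546/598 = 44.9 L.
Adiabatic: T₂/T₁ = (P₂/P₁)^((γ−1)/γ) ⇒ T₂ = 546×(0.268)^0.400 = 322 K; V₂ = 99.0 L.
ΔU = nCvΔT = 5.91×12.5×(322−546) = -16500 J.
Q = 0 for an adiabatic process, so W = −ΔU = 16500 J.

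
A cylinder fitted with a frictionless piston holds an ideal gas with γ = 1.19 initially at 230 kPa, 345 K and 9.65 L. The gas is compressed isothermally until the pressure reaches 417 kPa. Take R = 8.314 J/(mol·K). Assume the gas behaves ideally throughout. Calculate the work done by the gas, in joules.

n = P₁V₁/(RT₁) = 230×9.65/(8.314×345) = 0.774 mol.
Isothermal: T stays 345 K; PV = const ⇒ V₂ = 5.32 L, P₂ = 417 kPa.
W = nRT ln(V₂/V₁) = 0.774×8.314×345×ln(0.552) = -1320 J.

-1320 J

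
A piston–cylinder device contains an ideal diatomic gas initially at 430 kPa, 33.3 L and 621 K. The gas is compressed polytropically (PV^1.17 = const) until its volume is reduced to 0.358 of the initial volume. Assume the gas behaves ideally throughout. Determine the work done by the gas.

n = P₁V₁/(RT₁) = 430×33.3/(8.314×621) = 2.77 mol.
Polytropic n=1.17: T₂ = T₁(V₁/V₂)^(n−1) = 621×(2.79)^0.17 = 739 K; P₂ = P₁(V₁/V₂)^n = 1430 kPa.
W = (P₁V₁−P₂V₂)/(n−1) = (430×33.3−1430×11.9)/0.17 = -16100 J.

-16100 J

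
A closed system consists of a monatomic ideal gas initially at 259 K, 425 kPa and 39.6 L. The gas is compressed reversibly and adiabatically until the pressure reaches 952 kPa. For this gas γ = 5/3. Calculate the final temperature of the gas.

Adiabatic: T₂/T₁ = (P₂/P₁)^((γ−1)/γ) ⇒ T₂ = 259×(2.24)^0.400 = 358 K; V₂ = 24.4 L.

358 K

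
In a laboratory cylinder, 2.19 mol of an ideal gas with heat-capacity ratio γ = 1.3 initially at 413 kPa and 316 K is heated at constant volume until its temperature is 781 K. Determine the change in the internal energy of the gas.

28200 J

V₁ = nRT₁/P₁ = 2.19×8.314×316/413 = 13.9 L.
Isochoric: V stays 13.9 L; P/T = const ⇒ T₂ = 781 K, P₂ = 1020 kPa.
For an ideal gas ΔU = nCvΔT with Cv = R/(γ−1) = 27.7 J/(mol·K).
ΔU = 2.19×27.7×(781−316) = 28200 J.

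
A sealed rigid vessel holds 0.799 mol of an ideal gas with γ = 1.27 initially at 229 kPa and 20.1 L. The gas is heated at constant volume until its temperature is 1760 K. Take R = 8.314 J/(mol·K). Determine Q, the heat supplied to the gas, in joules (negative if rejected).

T₁ = P₁V₁/(nR) = 229×20.1/(0.799×8.314) = 693 K.
Isochoric: V stays 20.1 L; P/T = const ⇒ T₂ = 1760 K, P₂ = 582 kPa.
W = 0 (no volume change).
ΔU = nCvΔT = 0.799×30.8×(1760−693) = 26300 J.
Q = ΔU = 26300 J.

26300 J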